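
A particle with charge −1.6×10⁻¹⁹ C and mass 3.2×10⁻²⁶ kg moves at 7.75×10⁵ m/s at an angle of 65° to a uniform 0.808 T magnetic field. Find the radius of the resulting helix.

r ≈ 0.174 m

v⊥ = v sinθ = 7.75×10⁵·sin65° ≈ 7.024×10⁵ m/s.
r = m v⊥/(|q|B) = (3.2×10⁻²⁶)(7.024×10⁵)/((1.6×10⁻¹⁹)(0.808)) ≈ 0.174 m.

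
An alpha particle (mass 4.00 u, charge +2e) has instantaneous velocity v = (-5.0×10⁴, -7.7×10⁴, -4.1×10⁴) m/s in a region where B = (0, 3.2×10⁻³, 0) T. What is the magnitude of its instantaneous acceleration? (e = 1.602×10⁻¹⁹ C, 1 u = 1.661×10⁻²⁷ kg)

|a| ≈ 9.98×10⁹ m/s²

v×B = (131, 0, -160) N/C.
F = q v×B = (3.204×10⁻¹⁹ C)·(131, 0, -160) = (4.20×10⁻¹⁷, 0, -5.13×10⁻¹⁷) N.
|a| = |F|/m = 6.630×10⁻¹⁷/6.644×10⁻²⁷ ≈ 9.98×10⁹ m/s².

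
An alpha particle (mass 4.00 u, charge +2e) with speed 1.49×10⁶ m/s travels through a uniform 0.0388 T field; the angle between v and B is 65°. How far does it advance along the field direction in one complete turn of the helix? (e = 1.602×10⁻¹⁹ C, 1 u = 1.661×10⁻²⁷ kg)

p ≈ 2.11 m

v∥ = v cosθ = 1.49×10⁶·cos65° ≈ 6.297×10⁵ m/s.
T = 2πm/(|q|B) = 2π(6.644×10⁻²⁷)/((3.204×10⁻¹⁹)(0.0388)) ≈ 3.358×10⁻⁶ s.
pitch = v∥ T = (6.297×10⁵)(3.358×10⁻⁶) ≈ 2.11 m.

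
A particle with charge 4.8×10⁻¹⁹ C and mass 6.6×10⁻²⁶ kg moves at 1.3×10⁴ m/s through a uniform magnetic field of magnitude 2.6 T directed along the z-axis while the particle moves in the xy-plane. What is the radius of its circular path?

The magnetic force provides the centripetal force: |q|vB = mv²/r.
r = mv/(|q|B) = (6.6×10⁻²⁶)(1.3×10⁴)/((4.8×10⁻¹⁹)(2.6)) ≈ 6.9×10⁻⁴ m.

r ≈ 6.9×10⁻⁴ m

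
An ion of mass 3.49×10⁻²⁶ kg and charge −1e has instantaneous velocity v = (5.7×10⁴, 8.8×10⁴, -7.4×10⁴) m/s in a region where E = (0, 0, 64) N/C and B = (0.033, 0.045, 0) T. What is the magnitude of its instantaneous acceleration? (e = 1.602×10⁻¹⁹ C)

v×B = (3330, -2440, -339) N/C.
E + v×B = (3330, -2440, -275) N/C.
F = q(E + v×B) = (−1.602×10⁻¹⁹ C)·(3330, -2440, -275) = (-5.33×10⁻¹⁶, 3.91×10⁻¹⁶, 4.41×10⁻¹⁷) N.
|a| = |F|/m = 6.630×10⁻¹⁶/3.49×10⁻²⁶ ≈ 1.90×10¹⁰ m/s².

|a| ≈ 1.90×10¹⁰ m/s²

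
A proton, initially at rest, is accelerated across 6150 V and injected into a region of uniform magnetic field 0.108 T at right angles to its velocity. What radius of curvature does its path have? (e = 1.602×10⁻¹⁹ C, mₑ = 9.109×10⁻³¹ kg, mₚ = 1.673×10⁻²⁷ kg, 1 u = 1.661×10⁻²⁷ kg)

r ≈ 0.105 m

Acceleration: |q|V = ½mv² ⇒ v = √(2|q|V/m) = √(2·1.602×10⁻¹⁹·6150/1.673×10⁻²⁷) ≈ 1.085×10⁶ m/s.
In the field: r = mv/(|q|B) = (1.673×10⁻²⁷)(1.085×10⁶)/((1.602×10⁻¹⁹)(0.108)) ≈ 0.105 m.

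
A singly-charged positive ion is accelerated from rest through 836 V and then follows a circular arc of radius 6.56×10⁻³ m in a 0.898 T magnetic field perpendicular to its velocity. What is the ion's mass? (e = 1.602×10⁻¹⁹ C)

Combine |q|V = ½mv² and r = mv/(|q|B): eliminate v to get m = qB²r²/(2V).
m = (1.602×10⁻¹⁹)(0.898)²(6.56×10⁻³)²/(2·836) ≈ 3.32×10⁻²⁷ kg.

m ≈ 3.32×10⁻²⁷ kg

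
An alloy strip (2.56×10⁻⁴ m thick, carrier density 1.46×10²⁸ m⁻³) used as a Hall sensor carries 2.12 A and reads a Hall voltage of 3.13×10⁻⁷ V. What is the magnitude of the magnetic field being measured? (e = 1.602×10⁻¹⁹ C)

From V_H = IB/(n e t), B = V_H n e t / I.
B = (3.13×10⁻⁷)(1.46×10²⁸)(1.602×10⁻¹⁹)(2.56×10⁻⁴)/2.12 ≈ 0.0884 T.

B ≈ 0.0884 T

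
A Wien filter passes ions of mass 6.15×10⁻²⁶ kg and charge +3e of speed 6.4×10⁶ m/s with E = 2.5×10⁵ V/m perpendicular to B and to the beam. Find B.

B = 0.039 T

Balance of forces in the selector: qE = qvB ⇒ B = E/v.
B = 2.5×10⁵/6.4×10⁶ = 0.039 T.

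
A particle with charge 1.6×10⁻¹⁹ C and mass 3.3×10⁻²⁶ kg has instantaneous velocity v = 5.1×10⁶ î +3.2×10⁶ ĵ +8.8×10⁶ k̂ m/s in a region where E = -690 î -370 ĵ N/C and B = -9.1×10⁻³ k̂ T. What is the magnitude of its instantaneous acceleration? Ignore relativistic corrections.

v×B = (-2.91×10⁴, 4.64×10⁴, 0) N/C.
E + v×B = (-2.98×10⁴, 4.60×10⁴, 0) N/C.
F = q(E + v×B) = (1.6×10⁻¹⁹ C)·(-2.98×10⁴, 4.60×10⁴, 0) = (-4.77×10⁻¹⁵, 7.37×10⁻¹⁵, 0) N.
|a| = |F|/m = 8.776×10⁻¹⁵/3.3×10⁻²⁶ ≈ 2.66×10¹¹ m/s².

|a| ≈ 2.66×10¹¹ m/s²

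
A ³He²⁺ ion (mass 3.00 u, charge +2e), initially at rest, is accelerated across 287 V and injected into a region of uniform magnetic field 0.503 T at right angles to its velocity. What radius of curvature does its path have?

Acceleration: |q|V = ½mv² ⇒ v = √(2|q|V/m) = √(2·3.204×10⁻¹⁹·287/4.983×10⁻²⁷) ≈ 1.921×10⁵ m/s.
In the field: r = mv/(|q|B) = (4.983×10⁻²⁷)(1.921×10⁵)/((3.204×10⁻¹⁹)(0.503)) ≈ 5.94×10⁻³ m.

r ≈ 5.94×10⁻³ m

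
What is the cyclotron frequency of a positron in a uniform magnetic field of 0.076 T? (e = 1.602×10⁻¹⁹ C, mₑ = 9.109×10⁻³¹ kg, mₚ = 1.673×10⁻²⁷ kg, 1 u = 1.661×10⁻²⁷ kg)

f ≈ 2.1×10⁹ Hz

f = |q|B/(2πm).
f = (1.602×10⁻¹⁹)(0.076)/(2π·9.109×10⁻³¹) ≈ 2.1×10⁹ Hz.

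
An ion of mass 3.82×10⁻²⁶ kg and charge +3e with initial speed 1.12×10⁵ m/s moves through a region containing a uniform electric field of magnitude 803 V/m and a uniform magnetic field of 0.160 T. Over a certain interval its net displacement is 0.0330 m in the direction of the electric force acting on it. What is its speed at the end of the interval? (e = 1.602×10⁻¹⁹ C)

v_f ≈ 1.15×10⁵ m/s

B does no work; ΔKE = |q|E d.
½mv_f² = ½mv₀² + |q|Ed = ½(3.82×10⁻²⁶)(1.12×10⁵)² + (4.806×10⁻¹⁹)(803)(0.0330) ≈ 2.396×10⁻¹⁶ J + 1.274×10⁻¹⁷ J ≈ 2.523×10⁻¹⁶ J.
v_f = √(2·2.523×10⁻¹⁶/3.82×10⁻²⁶) ≈ 1.15×10⁵ m/s.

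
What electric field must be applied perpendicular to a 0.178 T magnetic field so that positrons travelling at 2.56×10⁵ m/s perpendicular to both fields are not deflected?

E = 4.56×10⁴ V/m

For straight-line motion qE = qvB, so E = vB.
E = 2.56×10⁵ × 0.178 = 4.56×10⁴ V/m.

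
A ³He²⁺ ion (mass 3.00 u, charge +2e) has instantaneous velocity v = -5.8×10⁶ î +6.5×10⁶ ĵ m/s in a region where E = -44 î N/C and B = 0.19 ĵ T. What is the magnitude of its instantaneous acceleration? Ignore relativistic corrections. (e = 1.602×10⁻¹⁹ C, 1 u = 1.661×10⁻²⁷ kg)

|a| ≈ 7.09×10¹³ m/s²

v×B = (0, 0, -1.10×10⁶) N/C.
E + v×B = (-44.0, 0, -1.10×10⁶) N/C.
F = q(E + v×B) = (3.204×10⁻¹⁹ C)·(-44.0, 0, -1.10×10⁶) = (-1.41×10⁻¹⁷, 0, -3.53×10⁻¹³) N.
|a| = |F|/m = 3.531×10⁻¹³/4.983×10⁻²⁷ ≈ 7.09×10¹³ m/s².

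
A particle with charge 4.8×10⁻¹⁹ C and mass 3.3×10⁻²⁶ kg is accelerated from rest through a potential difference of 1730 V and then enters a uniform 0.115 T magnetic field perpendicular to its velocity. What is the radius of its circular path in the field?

r ≈ 0.134 m

Acceleration: |q|V = ½mv² ⇒ v = √(2|q|V/m) = √(2·4.8×10⁻¹⁹·1730/3.3×10⁻²⁶) ≈ 2.243×10⁵ m/s.
In the field: r = mv/(|q|B) = (3.3×10⁻²⁶)(2.243×10⁵)/((4.8×10⁻¹⁹)(0.115)) ≈ 0.134 m.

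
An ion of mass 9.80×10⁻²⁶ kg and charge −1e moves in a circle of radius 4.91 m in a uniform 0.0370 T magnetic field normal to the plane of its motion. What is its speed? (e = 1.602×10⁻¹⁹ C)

From |q|vB = mv²/r, v = |q|Br/m.
v = (1.602×10⁻¹⁹)(0.0370)(4.91)/9.80×10⁻²⁶ ≈ 2.97×10⁵ m/s.

v ≈ 2.97×10⁵ m/s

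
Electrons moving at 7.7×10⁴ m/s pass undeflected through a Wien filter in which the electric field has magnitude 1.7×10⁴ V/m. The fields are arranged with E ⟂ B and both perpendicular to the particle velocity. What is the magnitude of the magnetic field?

Balance of forces in the selector: qE = qvB ⇒ B = E/v.
B = 1.7×10⁴/7.7×10⁴ = 0.22 T.

B = 0.22 T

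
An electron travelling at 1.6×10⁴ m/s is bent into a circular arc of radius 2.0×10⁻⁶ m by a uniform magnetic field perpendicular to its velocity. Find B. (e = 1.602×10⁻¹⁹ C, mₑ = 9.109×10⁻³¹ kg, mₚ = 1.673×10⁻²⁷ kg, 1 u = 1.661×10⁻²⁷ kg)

From |q|vB = mv²/r, B = mv/(|q|r).
B = (9.109×10⁻³¹)(1.6×10⁴)/((1.602×10⁻¹⁹)(2.0×10⁻⁶)) ≈ 0.045 T.

B ≈ 0.045 T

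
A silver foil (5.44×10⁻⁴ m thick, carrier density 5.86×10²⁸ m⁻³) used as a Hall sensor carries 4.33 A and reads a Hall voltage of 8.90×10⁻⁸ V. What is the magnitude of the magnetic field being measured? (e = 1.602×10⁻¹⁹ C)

B ≈ 0.105 T

From V_H = IB/(n e t), B = V_H n e t / I.
B = (8.90×10⁻⁸)(5.86×10²⁸)(1.602×10⁻¹⁹)(5.44×10⁻⁴)/4.33 ≈ 0.105 T.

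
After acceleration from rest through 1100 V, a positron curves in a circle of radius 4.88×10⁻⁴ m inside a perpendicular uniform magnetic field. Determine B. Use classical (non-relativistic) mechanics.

v = √(2|q|V/m) = √(2·1.602×10⁻¹⁹·1100/9.109×10⁻³¹) ≈ 1.967×10⁷ m/s.
B = mv/(|q|r) = (9.109×10⁻³¹)(1.967×10⁷)/((1.602×10⁻¹⁹)(4.88×10⁻⁴)) ≈ 0.229 T.

B ≈ 0.229 T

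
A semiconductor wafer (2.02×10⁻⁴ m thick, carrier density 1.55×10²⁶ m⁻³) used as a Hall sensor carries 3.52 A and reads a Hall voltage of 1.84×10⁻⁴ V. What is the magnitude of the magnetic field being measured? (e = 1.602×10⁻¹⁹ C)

From V_H = IB/(n e t), B = V_H n e t / I.
B = (1.84×10⁻⁴)(1.55×10²⁶)(1.602×10⁻¹⁹)(2.02×10⁻⁴)/3.52 ≈ 0.262 T.

B ≈ 0.262 T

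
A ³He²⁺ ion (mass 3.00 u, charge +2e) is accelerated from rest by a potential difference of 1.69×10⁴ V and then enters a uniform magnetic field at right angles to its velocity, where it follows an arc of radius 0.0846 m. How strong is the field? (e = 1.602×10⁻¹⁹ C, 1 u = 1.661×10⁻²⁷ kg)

v = √(2|q|V/m) = √(2·3.204×10⁻¹⁹·1.69×10⁴/4.983×10⁻²⁷) ≈ 1.474×10⁶ m/s.
B = mv/(|q|r) = (4.983×10⁻²⁷)(1.474×10⁶)/((3.204×10⁻¹⁹)(0.0846)) ≈ 0.271 T.

B ≈ 0.271 T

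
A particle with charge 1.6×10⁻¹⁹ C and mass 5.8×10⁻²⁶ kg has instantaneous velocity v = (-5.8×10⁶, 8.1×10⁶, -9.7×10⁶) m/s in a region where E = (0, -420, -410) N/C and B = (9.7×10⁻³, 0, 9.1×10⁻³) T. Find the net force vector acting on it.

v×B = (7.37×10⁴, -4.13×10⁴, -7.86×10⁴) N/C.
E + v×B = (7.37×10⁴, -4.17×10⁴, -7.90×10⁴) N/C.
F = q(E + v×B) = (1.6×10⁻¹⁹ C)·(7.37×10⁴, -4.17×10⁴, -7.90×10⁴) = (1.18×10⁻¹⁴, -6.68×10⁻¹⁵, -1.26×10⁻¹⁴) N.

F ≈ (1.18×10⁻¹⁴, -6.68×10⁻¹⁵, -1.26×10⁻¹⁴) N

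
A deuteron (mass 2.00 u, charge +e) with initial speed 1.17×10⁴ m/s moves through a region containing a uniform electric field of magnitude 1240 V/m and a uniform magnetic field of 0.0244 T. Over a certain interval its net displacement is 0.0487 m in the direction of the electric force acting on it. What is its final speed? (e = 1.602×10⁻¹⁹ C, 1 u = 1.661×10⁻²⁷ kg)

B does no work; ΔKE = |q|E d.
½mv_f² = ½mv₀² + |q|Ed = ½(3.322×10⁻²⁷)(1.17×10⁴)² + (1.602×10⁻¹⁹)(1240)(0.0487) ≈ 2.274×10⁻¹⁹ J + 9.674×10⁻¹⁸ J ≈ 9.902×10⁻¹⁸ J.
v_f = √(2·9.902×10⁻¹⁸/3.322×10⁻²⁷) ≈ 7.72×10⁴ m/s.

v_f ≈ 7.72×10⁴ m/s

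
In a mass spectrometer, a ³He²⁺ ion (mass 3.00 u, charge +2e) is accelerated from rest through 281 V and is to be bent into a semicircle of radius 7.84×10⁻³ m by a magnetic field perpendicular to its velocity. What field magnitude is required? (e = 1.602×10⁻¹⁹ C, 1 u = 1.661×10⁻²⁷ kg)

v = √(2|q|V/m) = √(2·3.204×10⁻¹⁹·281/4.983×10⁻²⁷) ≈ 1.901×10⁵ m/s.
B = mv/(|q|r) = (4.983×10⁻²⁷)(1.901×10⁵)/((3.204×10⁻¹⁹)(7.84×10⁻³)) ≈ 0.377 T.

B ≈ 0.377 T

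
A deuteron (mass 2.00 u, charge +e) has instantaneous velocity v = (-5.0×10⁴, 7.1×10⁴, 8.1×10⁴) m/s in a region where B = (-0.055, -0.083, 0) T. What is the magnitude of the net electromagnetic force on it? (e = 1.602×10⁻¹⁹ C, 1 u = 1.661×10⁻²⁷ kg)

v×B = (6720, -4460, 8060) N/C.
F = q v×B = (1.602×10⁻¹⁹ C)·(6720, -4460, 8060) = (1.08×10⁻¹⁵, -7.14×10⁻¹⁶, 1.29×10⁻¹⁵) N.
|F| = 1.83×10⁻¹⁵ N.

|F| ≈ 1.83×10⁻¹⁵ N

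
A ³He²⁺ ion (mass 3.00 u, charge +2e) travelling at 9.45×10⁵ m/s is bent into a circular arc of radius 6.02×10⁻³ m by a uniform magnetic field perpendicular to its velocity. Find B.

From |q|vB = mv²/r, B = mv/(|q|r).
B = (4.983×10⁻²⁷)(9.45×10⁵)/((3.204×10⁻¹⁹)(6.02×10⁻³)) ≈ 2.44 T.

B ≈ 2.44 T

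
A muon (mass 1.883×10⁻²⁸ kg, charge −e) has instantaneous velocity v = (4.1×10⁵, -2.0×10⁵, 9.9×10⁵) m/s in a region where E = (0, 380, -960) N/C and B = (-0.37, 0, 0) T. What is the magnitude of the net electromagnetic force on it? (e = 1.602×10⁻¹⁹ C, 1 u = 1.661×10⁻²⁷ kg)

|F| ≈ 5.98×10⁻¹⁴ N

v×B = (0, -3.66×10⁵, -7.40×10⁴) N/C.
E + v×B = (0, -3.66×10⁵, -7.50×10⁴) N/C.
F = q(E + v×B) = (−1.602×10⁻¹⁹ C)·(0, -3.66×10⁵, -7.50×10⁴) = (0, 5.86×10⁻¹⁴, 1.20×10⁻¹⁴) N.
|F| = 5.98×10⁻¹⁴ N.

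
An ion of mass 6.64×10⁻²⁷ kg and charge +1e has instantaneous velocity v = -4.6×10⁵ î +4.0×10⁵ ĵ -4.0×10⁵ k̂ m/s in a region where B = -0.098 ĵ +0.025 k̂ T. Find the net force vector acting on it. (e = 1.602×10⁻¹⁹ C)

F ≈ (-4.68×10⁻¹⁵, 1.84×10⁻¹⁵, 7.22×10⁻¹⁵) N

v×B = (-2.92×10⁴, 1.15×10⁴, 4.51×10⁴) N/C.
F = q v×B = (1.602×10⁻¹⁹ C)·(-2.92×10⁴, 1.15×10⁴, 4.51×10⁴) = (-4.68×10⁻¹⁵, 1.84×10⁻¹⁵, 7.22×10⁻¹⁵) N.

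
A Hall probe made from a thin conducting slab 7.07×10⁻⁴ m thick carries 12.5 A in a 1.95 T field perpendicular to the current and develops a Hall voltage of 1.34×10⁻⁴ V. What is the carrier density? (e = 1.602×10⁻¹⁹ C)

From V_H = IB/(n e t), n = IB/(V_H e t).
n = (12.5)(1.95)/((1.34×10⁻⁴)(1.602×10⁻¹⁹)(7.07×10⁻⁴)) ≈ 1.61×10²⁷ m⁻³.

n ≈ 1.61×10²⁷ m⁻³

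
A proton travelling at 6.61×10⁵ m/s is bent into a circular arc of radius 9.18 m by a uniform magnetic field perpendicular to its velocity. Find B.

From |q|vB = mv²/r, B = mv/(|q|r).
B = (1.673×10⁻²⁷)(6.61×10⁵)/((1.602×10⁻¹⁹)(9.18)) ≈ 7.52×10⁻⁴ T.

B ≈ 7.52×10⁻⁴ T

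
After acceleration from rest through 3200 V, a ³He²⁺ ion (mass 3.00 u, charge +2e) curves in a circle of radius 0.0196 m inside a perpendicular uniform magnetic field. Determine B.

B ≈ 0.509 T

v = √(2|q|V/m) = √(2·3.204×10⁻¹⁹·3200/4.983×10⁻²⁷) ≈ 6.415×10⁵ m/s.
B = mv/(|q|r) = (4.983×10⁻²⁷)(6.415×10⁵)/((3.204×10⁻¹⁹)(0.0196)) ≈ 0.509 T.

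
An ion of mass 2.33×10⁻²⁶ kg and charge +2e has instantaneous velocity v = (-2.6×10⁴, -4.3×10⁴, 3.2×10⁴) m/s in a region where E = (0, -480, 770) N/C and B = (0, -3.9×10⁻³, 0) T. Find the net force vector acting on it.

F ≈ (4.00×10⁻¹⁷, -1.54×10⁻¹⁶, 2.79×10⁻¹⁶) N

v×B = (125, 0, 101) N/C.
E + v×B = (125, -480, 871) N/C.
F = q(E + v×B) = (3.204×10⁻¹⁹ C)·(125, -480, 871) = (4.00×10⁻¹⁷, -1.54×10⁻¹⁶, 2.79×10⁻¹⁶) N.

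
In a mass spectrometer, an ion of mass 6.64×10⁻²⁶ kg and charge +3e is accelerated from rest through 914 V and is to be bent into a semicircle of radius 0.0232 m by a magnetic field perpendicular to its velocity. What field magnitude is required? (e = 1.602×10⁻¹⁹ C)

v = √(2|q|V/m) = √(2·4.806×10⁻¹⁹·914/6.64×10⁻²⁶) ≈ 1.150×10⁵ m/s.
B = mv/(|q|r) = (6.64×10⁻²⁶)(1.150×10⁵)/((4.806×10⁻¹⁹)(0.0232)) ≈ 0.685 T.

B ≈ 0.685 T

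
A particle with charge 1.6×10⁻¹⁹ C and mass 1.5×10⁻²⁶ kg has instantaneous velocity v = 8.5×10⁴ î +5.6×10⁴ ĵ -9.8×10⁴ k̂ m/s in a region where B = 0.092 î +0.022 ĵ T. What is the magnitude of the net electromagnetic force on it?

|F| ≈ 1.57×10⁻¹⁵ N

v×B = (2160, -9020, -3280) N/C.
F = q v×B = (1.6×10⁻¹⁹ C)·(2160, -9020, -3280) = (3.45×10⁻¹⁶, -1.44×10⁻¹⁵, -5.25×10⁻¹⁶) N.
|F| = 1.57×10⁻¹⁵ N.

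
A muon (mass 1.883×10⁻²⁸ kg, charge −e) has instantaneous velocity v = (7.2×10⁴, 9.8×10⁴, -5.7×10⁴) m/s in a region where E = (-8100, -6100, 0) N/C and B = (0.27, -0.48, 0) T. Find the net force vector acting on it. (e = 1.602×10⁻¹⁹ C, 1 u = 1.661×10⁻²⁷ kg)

v×B = (-2.74×10⁴, -1.54×10⁴, -6.10×10⁴) N/C.
E + v×B = (-3.55×10⁴, -2.15×10⁴, -6.10×10⁴) N/C.
F = q(E + v×B) = (−1.602×10⁻¹⁹ C)·(-3.55×10⁴, -2.15×10⁴, -6.10×10⁴) = (5.68×10⁻¹⁵, 3.44×10⁻¹⁵, 9.78×10⁻¹⁵) N.

F ≈ (5.68×10⁻¹⁵, 3.44×10⁻¹⁵, 9.78×10⁻¹⁵) N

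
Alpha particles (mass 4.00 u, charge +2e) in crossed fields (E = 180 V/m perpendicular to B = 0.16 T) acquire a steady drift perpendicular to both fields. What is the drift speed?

v_d ≈ 1100 m/s

In crossed fields the guiding centre drifts at v_d = |E×B|/B² = E/B, independent of charge and mass.
v_d = 180/0.16 = 1100 m/s.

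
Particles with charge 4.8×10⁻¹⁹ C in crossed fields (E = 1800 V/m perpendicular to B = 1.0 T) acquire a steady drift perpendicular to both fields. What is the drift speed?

v_d ≈ 1800 m/s

The steady drift has the magnetic force balancing the electric force, so v_d = E/B.
v_d = 1800/1.0 = 1800 m/s.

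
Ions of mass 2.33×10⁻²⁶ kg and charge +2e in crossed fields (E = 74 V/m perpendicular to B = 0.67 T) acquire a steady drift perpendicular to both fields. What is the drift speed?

v_d ≈ 110 m/s

In crossed fields the guiding centre drifts at v_d = |E×B|/B² = E/B, independent of charge and mass.
v_d = 74/0.67 = 110 m/s.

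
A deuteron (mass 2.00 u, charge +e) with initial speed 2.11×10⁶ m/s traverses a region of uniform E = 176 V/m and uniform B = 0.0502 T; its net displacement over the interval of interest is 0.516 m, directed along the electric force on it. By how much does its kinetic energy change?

ΔKE ≈ 1.45×10⁻¹⁷ J

The magnetic force is always ⟂ v and does no work; only the electric force changes KE.
ΔKE = F_E · d = |q|E d = (1.602×10⁻¹⁹)(176)(0.516) ≈ 1.45×10⁻¹⁷ J.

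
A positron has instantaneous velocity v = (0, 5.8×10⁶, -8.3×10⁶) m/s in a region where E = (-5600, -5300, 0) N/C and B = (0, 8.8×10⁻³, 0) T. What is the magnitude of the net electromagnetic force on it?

v×B = (7.30×10⁴, 0, 0) N/C.
E + v×B = (6.74×10⁴, -5300, 0) N/C.
F = q(E + v×B) = (1.602×10⁻¹⁹ C)·(6.74×10⁴, -5300, 0) = (1.08×10⁻¹⁴, -8.49×10⁻¹⁶, 0) N.
|F| = 1.08×10⁻¹⁴ N.

|F| ≈ 1.08×10⁻¹⁴ N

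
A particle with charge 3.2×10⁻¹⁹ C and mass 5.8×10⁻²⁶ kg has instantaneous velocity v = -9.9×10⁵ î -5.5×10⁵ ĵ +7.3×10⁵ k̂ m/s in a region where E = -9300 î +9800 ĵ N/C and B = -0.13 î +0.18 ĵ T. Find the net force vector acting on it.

v×B = (-1.31×10⁵, -9.49×10⁴, -2.50×10⁵) N/C.
E + v×B = (-1.41×10⁵, -8.51×10⁴, -2.50×10⁵) N/C.
F = q(E + v×B) = (3.2×10⁻¹⁹ C)·(-1.41×10⁵, -8.51×10⁴, -2.50×10⁵) = (-4.50×10⁻¹⁴, -2.72×10⁻¹⁴, -7.99×10⁻¹⁴) N.

F ≈ (-4.50×10⁻¹⁴, -2.72×10⁻¹⁴, -7.99×10⁻¹⁴) N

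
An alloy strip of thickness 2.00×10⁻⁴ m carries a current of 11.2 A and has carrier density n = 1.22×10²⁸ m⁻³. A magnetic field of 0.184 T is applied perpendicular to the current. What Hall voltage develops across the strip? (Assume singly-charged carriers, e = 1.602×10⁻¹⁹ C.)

V_H = IB/(n e t).
V_H = (11.2)(0.184)/((1.22×10²⁸)(1.602×10⁻¹⁹)(2.00×10⁻⁴)) ≈ 5.27×10⁻⁶ V.

V_H ≈ 5.27×10⁻⁶ V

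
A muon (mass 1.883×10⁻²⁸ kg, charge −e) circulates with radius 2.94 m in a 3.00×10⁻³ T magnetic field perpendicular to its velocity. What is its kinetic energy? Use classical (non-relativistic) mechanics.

KE ≈ 5.30×10⁻¹⁵ J

v = |q|Br/m, then KE = ½mv² = (qBr)²/(2m).
v = (1.602×10⁻¹⁹)(3.00×10⁻³)(2.94)/1.883×10⁻²⁸ ≈ 7.504×10⁶ m/s.
KE = ½(1.883×10⁻²⁸)(7.504×10⁶)² ≈ 5.30×10⁻¹⁵ J.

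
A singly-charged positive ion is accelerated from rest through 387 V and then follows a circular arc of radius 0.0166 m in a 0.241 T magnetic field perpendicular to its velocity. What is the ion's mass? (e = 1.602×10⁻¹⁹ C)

Combine |q|V = ½mv² and r = mv/(|q|B): eliminate v to get m = qB²r²/(2V).
m = (1.602×10⁻¹⁹)(0.241)²(0.0166)²/(2·387) ≈ 3.31×10⁻²⁷ kg.

m ≈ 3.31×10⁻²⁷ kg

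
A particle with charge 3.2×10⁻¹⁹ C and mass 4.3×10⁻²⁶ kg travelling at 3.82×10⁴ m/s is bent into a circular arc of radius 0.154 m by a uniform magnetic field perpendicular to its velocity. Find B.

From |q|vB = mv²/r, B = mv/(|q|r).
B = (4.3×10⁻²⁶)(3.82×10⁴)/((3.2×10⁻¹⁹)(0.154)) ≈ 0.0333 T.

B ≈ 0.0333 T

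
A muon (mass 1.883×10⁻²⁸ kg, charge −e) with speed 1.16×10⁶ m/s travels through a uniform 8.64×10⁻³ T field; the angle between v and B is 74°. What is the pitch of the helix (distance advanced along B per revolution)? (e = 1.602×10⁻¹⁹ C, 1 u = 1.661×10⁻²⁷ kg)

p ≈ 0.273 m

v∥ = v cosθ = 1.16×10⁶·cos74° ≈ 3.197×10⁵ m/s.
T = 2πm/(|q|B) = 2π(1.883×10⁻²⁸)/((1.602×10⁻¹⁹)(8.64×10⁻³)) ≈ 8.548×10⁻⁷ s.
pitch = v∥ T = (3.197×10⁵)(8.548×10⁻⁷) ≈ 0.273 m.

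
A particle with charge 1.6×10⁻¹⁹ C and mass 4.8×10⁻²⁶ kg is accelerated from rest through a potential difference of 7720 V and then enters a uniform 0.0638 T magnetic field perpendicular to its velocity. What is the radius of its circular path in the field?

r ≈ 1.07 m

Acceleration: |q|V = ½mv² ⇒ v = √(2|q|V/m) = √(2·1.6×10⁻¹⁹·7720/4.8×10⁻²⁶) ≈ 2.269×10⁵ m/s.
In the field: r = mv/(|q|B) = (4.8×10⁻²⁶)(2.269×10⁵)/((1.6×10⁻¹⁹)(0.0638)) ≈ 1.07 m.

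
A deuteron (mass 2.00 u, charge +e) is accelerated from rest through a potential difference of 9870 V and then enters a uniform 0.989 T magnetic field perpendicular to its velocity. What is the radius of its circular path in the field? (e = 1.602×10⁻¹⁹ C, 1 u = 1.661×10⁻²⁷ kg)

Acceleration: |q|V = ½mv² ⇒ v = √(2|q|V/m) = √(2·1.602×10⁻¹⁹·9870/3.322×10⁻²⁷) ≈ 9.757×10⁵ m/s.
In the field: r = mv/(|q|B) = (3.322×10⁻²⁷)(9.757×10⁵)/((1.602×10⁻¹⁹)(0.989)) ≈ 0.0205 m.

r ≈ 0.0205 m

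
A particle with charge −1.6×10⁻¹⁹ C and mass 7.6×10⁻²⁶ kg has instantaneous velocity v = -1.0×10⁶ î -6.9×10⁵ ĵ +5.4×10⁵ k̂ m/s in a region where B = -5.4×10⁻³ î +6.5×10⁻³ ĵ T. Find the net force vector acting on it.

F ≈ (5.62×10⁻¹⁶, 4.67×10⁻¹⁶, 1.64×10⁻¹⁵) N

v×B = (-3510, -2920, -1.02×10⁴) N/C.
F = q v×B = (−1.6×10⁻¹⁹ C)·(-3510, -2920, -1.02×10⁴) = (5.62×10⁻¹⁶, 4.67×10⁻¹⁶, 1.64×10⁻¹⁵) N.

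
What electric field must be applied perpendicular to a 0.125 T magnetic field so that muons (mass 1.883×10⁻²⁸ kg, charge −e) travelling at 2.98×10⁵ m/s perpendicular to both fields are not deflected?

For straight-line motion qE = qvB, so E = vB.
E = 2.98×10⁵ × 0.125 = 3.72×10⁴ V/m.

E = 3.72×10⁴ V/m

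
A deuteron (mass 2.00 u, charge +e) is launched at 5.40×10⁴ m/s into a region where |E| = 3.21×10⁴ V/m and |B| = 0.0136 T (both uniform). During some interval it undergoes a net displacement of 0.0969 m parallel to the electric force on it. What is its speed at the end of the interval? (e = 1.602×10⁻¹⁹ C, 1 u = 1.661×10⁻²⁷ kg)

B does no work; ΔKE = |q|E d.
½mv_f² = ½mv₀² + |q|Ed = ½(3.322×10⁻²⁷)(5.40×10⁴)² + (1.602×10⁻¹⁹)(3.21×10⁴)(0.0969) ≈ 4.843×10⁻¹⁸ J + 4.983×10⁻¹⁶ J ≈ 5.031×10⁻¹⁶ J.
v_f = √(2·5.031×10⁻¹⁶/3.322×10⁻²⁷) ≈ 5.50×10⁵ m/s.

v_f ≈ 5.50×10⁵ m/s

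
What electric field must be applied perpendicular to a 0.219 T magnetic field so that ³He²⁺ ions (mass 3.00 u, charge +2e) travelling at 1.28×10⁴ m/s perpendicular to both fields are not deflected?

E = 2800 V/m

For straight-line motion qE = qvB, so E = vB.
E = 1.28×10⁴ × 0.219 = 2800 V/m.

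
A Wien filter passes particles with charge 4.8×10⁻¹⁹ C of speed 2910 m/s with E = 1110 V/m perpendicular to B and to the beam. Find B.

B = 0.381 T

Balance of forces in the selector: qE = qvB ⇒ B = E/v.
B = 1110/2910 = 0.381 T.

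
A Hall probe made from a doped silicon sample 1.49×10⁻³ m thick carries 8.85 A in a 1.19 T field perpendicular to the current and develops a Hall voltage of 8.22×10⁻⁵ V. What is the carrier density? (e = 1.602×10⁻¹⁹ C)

n ≈ 5.37×10²⁶ m⁻³

From V_H = IB/(n e t), n = IB/(V_H e t).
n = (8.85)(1.19)/((8.22×10⁻⁵)(1.602×10⁻¹⁹)(1.49×10⁻³)) ≈ 5.37×10²⁶ m⁻³.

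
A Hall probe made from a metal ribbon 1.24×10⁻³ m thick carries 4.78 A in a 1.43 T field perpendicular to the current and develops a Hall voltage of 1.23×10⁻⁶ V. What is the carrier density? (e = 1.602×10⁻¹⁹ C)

From V_H = IB/(n e t), n = IB/(V_H e t).
n = (4.78)(1.43)/((1.23×10⁻⁶)(1.602×10⁻¹⁹)(1.24×10⁻³)) ≈ 2.80×10²⁸ m⁻³.

n ≈ 2.80×10²⁸ m⁻³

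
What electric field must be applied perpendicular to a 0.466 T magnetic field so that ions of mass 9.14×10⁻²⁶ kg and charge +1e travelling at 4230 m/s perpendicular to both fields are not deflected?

E = 1970 V/m

For straight-line motion qE = qvB, so E = vB.
E = 4230 × 0.466 = 1970 V/m.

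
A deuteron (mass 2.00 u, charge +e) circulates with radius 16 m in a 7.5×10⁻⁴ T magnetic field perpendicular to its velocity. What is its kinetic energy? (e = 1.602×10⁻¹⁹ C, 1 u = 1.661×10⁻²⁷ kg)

v = |q|Br/m, then KE = ½mv² = (qBr)²/(2m).
v = (1.602×10⁻¹⁹)(7.5×10⁻⁴)(16)/3.322×10⁻²⁷ ≈ 5.787×10⁵ m/s.
KE = ½(3.322×10⁻²⁷)(5.787×10⁵)² ≈ 5.6×10⁻¹⁶ J.

KE ≈ 5.6×10⁻¹⁶ J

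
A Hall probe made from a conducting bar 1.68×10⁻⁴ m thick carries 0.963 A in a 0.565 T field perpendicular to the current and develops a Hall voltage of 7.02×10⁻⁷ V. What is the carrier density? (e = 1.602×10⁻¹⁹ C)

n ≈ 2.88×10²⁸ m⁻³

From V_H = IB/(n e t), n = IB/(V_H e t).
n = (0.963)(0.565)/((7.02×10⁻⁷)(1.602×10⁻¹⁹)(1.68×10⁻⁴)) ≈ 2.88×10²⁸ m⁻³.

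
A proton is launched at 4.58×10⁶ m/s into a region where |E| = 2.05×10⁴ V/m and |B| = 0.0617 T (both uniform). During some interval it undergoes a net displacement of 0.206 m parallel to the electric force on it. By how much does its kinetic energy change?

The magnetic force is always ⟂ v and does no work; only the electric force changes KE.
ΔKE = F_E · d = |q|E d = (1.602×10⁻¹⁹)(2.05×10⁴)(0.206) ≈ 6.77×10⁻¹⁶ J.

ΔKE ≈ 6.77×10⁻¹⁶ J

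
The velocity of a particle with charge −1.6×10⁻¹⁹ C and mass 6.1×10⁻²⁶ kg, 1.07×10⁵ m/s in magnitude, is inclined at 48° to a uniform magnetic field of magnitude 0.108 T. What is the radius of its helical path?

r ≈ 0.281 m

v⊥ = v sinθ = 1.07×10⁵·sin48° ≈ 7.952×10⁴ m/s.
r = m v⊥/(|q|B) = (6.1×10⁻²⁶)(7.952×10⁴)/((1.6×10⁻¹⁹)(0.108)) ≈ 0.281 m.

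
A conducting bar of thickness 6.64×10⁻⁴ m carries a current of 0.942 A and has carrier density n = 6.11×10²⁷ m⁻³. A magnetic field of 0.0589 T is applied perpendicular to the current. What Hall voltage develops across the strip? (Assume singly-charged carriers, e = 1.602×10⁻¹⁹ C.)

V_H = IB/(n e t).
V_H = (0.942)(0.0589)/((6.11×10²⁷)(1.602×10⁻¹⁹)(6.64×10⁻⁴)) ≈ 8.54×10⁻⁸ V.

V_H ≈ 8.54×10⁻⁸ V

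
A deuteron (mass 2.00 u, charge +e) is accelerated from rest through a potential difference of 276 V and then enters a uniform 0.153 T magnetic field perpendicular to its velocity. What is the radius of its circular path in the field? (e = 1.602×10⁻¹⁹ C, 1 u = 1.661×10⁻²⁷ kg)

r ≈ 0.0221 m

Acceleration: |q|V = ½mv² ⇒ v = √(2|q|V/m) = √(2·1.602×10⁻¹⁹·276/3.322×10⁻²⁷) ≈ 1.632×10⁵ m/s.
In the field: r = mv/(|q|B) = (3.322×10⁻²⁷)(1.632×10⁵)/((1.602×10⁻¹⁹)(0.153)) ≈ 0.0221 m.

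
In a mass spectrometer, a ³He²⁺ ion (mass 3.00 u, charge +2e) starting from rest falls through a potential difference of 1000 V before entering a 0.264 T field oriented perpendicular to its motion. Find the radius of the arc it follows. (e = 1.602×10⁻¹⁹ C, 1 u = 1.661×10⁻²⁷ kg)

r ≈ 0.0211 m

Acceleration: |q|V = ½mv² ⇒ v = √(2|q|V/m) = √(2·3.204×10⁻¹⁹·1000/4.983×10⁻²⁷) ≈ 3.586×10⁵ m/s.
In the field: r = mv/(|q|B) = (4.983×10⁻²⁷)(3.586×10⁵)/((3.204×10⁻¹⁹)(0.264)) ≈ 0.0211 m.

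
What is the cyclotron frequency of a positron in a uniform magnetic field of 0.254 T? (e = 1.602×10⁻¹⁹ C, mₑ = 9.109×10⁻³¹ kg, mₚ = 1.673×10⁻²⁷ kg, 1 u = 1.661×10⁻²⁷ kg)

f = |q|B/(2πm).
f = (1.602×10⁻¹⁹)(0.254)/(2π·9.109×10⁻³¹) ≈ 7.11×10⁹ Hz.

f ≈ 7.11×10⁹ Hz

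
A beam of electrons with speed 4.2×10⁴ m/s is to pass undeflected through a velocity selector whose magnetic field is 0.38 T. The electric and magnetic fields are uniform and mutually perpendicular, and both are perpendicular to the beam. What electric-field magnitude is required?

E = 1.6×10⁴ V/m

For straight-line motion qE = qvB, so E = vB.
E = 4.2×10⁴ × 0.38 = 1.6×10⁴ V/m.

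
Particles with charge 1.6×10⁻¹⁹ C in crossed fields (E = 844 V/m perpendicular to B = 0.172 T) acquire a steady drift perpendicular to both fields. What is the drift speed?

In crossed fields the guiding centre drifts at v_d = |E×B|/B² = E/B, independent of charge and mass.
v_d = 844/0.172 = 4910 m/s.

v_d ≈ 4910 m/s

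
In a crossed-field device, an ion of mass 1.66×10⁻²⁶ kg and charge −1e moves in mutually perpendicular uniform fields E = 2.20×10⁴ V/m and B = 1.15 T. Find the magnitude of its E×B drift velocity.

In crossed fields the guiding centre drifts at v_d = |E×B|/B² = E/B, independent of charge and mass.
v_d = 2.20×10⁴/1.15 = 1.91×10⁴ m/s.

v_d ≈ 1.91×10⁴ m/s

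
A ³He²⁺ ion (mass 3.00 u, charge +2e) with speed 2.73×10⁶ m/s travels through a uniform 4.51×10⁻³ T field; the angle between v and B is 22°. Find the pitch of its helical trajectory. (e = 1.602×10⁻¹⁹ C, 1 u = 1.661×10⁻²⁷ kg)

v∥ = v cosθ = 2.73×10⁶·cos22° ≈ 2.531×10⁶ m/s.
T = 2πm/(|q|B) = 2π(4.983×10⁻²⁷)/((3.204×10⁻¹⁹)(4.51×10⁻³)) ≈ 2.167×10⁻⁵ s.
pitch = v∥ T = (2.531×10⁶)(2.167×10⁻⁵) ≈ 54.8 m.

p ≈ 54.8 m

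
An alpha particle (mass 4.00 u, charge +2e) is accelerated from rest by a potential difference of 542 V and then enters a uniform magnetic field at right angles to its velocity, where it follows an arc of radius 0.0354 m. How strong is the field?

B ≈ 0.134 T

v = √(2|q|V/m) = √(2·3.204×10⁻¹⁹·542/6.644×10⁻²⁷) ≈ 2.286×10⁵ m/s.
B = mv/(|q|r) = (6.644×10⁻²⁷)(2.286×10⁵)/((3.204×10⁻¹⁹)(0.0354)) ≈ 0.134 T.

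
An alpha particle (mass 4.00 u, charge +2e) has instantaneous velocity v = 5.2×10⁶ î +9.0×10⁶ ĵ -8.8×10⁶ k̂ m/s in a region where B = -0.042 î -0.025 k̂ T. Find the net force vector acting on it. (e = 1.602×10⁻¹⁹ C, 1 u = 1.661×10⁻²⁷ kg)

v×B = (-2.25×10⁵, 5.00×10⁵, 3.78×10⁵) N/C.
F = q v×B = (3.204×10⁻¹⁹ C)·(-2.25×10⁵, 5.00×10⁵, 3.78×10⁵) = (-7.21×10⁻¹⁴, 1.60×10⁻¹³, 1.21×10⁻¹³) N.

F ≈ (-7.21×10⁻¹⁴, 1.60×10⁻¹³, 1.21×10⁻¹³) N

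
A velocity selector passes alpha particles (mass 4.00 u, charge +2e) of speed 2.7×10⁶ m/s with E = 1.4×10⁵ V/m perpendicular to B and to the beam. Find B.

B = 0.052 T

Balance of forces in the selector: qE = qvB ⇒ B = E/v.
B = 1.4×10⁵/2.7×10⁶ = 0.052 T.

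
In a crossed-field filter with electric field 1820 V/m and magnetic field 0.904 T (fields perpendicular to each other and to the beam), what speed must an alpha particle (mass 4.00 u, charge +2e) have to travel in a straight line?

Straight-line motion ⇒ electric and magnetic forces cancel, so E = vB.
v = E/B = 1820/0.904 = 2010 m/s.
The result is independent of the particle's charge and mass.

v = 2010 m/s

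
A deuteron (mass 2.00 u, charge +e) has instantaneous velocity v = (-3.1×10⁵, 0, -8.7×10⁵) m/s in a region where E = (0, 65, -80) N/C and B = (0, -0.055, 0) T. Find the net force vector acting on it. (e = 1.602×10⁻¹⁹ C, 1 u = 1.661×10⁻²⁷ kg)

F ≈ (-7.67×10⁻¹⁵, 1.04×10⁻¹⁷, 2.72×10⁻¹⁵) N

v×B = (-4.78×10⁴, 0, 1.70×10⁴) N/C.
E + v×B = (-4.78×10⁴, 65.0, 1.70×10⁴) N/C.
F = q(E + v×B) = (1.602×10⁻¹⁹ C)·(-4.78×10⁴, 65.0, 1.70×10⁴) = (-7.67×10⁻¹⁵, 1.04×10⁻¹⁷, 2.72×10⁻¹⁵) N.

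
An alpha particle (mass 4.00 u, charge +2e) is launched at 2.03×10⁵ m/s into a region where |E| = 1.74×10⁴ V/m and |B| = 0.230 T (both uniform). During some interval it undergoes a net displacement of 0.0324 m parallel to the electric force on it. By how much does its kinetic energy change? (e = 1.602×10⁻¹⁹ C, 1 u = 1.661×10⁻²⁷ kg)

The magnetic force is always ⟂ v and does no work; only the electric force changes KE.
ΔKE = F_E · d = |q|E d = (3.204×10⁻¹⁹)(1.74×10⁴)(0.0324) ≈ 1.81×10⁻¹⁶ J.

ΔKE ≈ 1.81×10⁻¹⁶ J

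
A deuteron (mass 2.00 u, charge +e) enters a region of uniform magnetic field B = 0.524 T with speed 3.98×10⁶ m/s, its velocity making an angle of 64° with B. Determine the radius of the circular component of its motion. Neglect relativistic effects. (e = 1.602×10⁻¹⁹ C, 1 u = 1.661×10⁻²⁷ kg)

r ≈ 0.142 m

v⊥ = v sinθ = 3.98×10⁶·sin64° ≈ 3.577×10⁶ m/s.
r = m v⊥/(|q|B) = (3.322×10⁻²⁷)(3.577×10⁶)/((1.602×10⁻¹⁹)(0.524)) ≈ 0.142 m.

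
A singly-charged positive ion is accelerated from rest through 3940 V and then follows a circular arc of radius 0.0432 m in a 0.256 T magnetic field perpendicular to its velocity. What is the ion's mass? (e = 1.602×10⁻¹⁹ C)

m ≈ 2.49×10⁻²⁷ kg

Combine |q|V = ½mv² and r = mv/(|q|B): eliminate v to get m = qB²r²/(2V).
m = (1.602×10⁻¹⁹)(0.256)²(0.0432)²/(2·3940) ≈ 2.49×10⁻²⁷ kg.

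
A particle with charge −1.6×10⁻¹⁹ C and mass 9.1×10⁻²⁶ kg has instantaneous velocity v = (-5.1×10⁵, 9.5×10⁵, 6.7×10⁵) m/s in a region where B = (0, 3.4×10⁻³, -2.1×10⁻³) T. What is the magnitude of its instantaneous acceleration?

|a| ≈ 8.32×10⁹ m/s²

v×B = (-4270, -1070, -1730) N/C.
F = q v×B = (−1.6×10⁻¹⁹ C)·(-4270, -1070, -1730) = (6.84×10⁻¹⁶, 1.71×10⁻¹⁶, 2.77×10⁻¹⁶) N.
|a| = |F|/m = 7.575×10⁻¹⁶/9.1×10⁻²⁶ ≈ 8.32×10⁹ m/s².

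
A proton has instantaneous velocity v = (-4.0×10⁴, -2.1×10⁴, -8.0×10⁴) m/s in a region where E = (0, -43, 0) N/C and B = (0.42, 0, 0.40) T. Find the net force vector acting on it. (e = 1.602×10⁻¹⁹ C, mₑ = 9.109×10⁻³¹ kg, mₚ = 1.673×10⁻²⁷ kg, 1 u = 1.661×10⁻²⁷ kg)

F ≈ (-1.35×10⁻¹⁵, -2.83×10⁻¹⁵, 1.41×10⁻¹⁵) N

v×B = (-8400, -1.76×10⁴, 8820) N/C.
E + v×B = (-8400, -1.76×10⁴, 8820) N/C.
F = q(E + v×B) = (1.602×10⁻¹⁹ C)·(-8400, -1.76×10⁴, 8820) = (-1.35×10⁻¹⁵, -2.83×10⁻¹⁵, 1.41×10⁻¹⁵) N.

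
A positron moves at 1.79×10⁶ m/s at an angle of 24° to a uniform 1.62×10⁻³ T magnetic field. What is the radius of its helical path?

v⊥ = v sinθ = 1.79×10⁶·sin24° ≈ 7.281×10⁵ m/s.
r = m v⊥/(|q|B) = (9.109×10⁻³¹)(7.281×10⁵)/((1.602×10⁻¹⁹)(1.62×10⁻³)) ≈ 2.56×10⁻³ m.

r ≈ 2.56×10⁻³ m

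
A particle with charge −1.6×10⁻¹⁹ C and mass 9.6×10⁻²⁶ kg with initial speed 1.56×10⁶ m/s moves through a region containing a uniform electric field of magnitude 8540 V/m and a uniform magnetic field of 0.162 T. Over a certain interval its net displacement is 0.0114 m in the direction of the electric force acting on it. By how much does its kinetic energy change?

ΔKE ≈ 1.56×10⁻¹⁷ J

The magnetic force is always ⟂ v and does no work; only the electric force changes KE.
ΔKE = F_E · d = |q|E d = (1.6×10⁻¹⁹)(8540)(0.0114) ≈ 1.56×10⁻¹⁷ J.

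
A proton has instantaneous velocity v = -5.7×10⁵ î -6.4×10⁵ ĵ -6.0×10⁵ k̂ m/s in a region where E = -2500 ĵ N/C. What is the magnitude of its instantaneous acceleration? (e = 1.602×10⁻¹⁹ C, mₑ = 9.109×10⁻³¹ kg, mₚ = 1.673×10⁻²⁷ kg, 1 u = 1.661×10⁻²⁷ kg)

|a| ≈ 2.39×10¹¹ m/s²

Only an electric field acts, so F = qE = (1.602×10⁻¹⁹ C)·(0, -2500, 0) = (0, -4.00×10⁻¹⁶, 0) N.
|a| = |F|/m = 4.005×10⁻¹⁶/1.673×10⁻²⁷ ≈ 2.39×10¹¹ m/s².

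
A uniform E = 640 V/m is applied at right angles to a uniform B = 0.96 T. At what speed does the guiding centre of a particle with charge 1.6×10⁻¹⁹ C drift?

The steady drift has the magnetic force balancing the electric force, so v_d = E/B.
v_d = 640/0.96 = 670 m/s.

v_d ≈ 670 m/s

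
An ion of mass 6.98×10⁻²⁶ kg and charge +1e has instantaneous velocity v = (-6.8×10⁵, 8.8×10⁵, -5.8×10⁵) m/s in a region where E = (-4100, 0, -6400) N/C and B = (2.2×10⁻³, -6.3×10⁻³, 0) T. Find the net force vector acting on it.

v×B = (-3650, -1280, 2350) N/C.
E + v×B = (-7750, -1280, -4050) N/C.
F = q(E + v×B) = (1.602×10⁻¹⁹ C)·(-7750, -1280, -4050) = (-1.24×10⁻¹⁵, -2.04×10⁻¹⁶, -6.49×10⁻¹⁶) N.

F ≈ (-1.24×10⁻¹⁵, -2.04×10⁻¹⁶, -6.49×10⁻¹⁶) N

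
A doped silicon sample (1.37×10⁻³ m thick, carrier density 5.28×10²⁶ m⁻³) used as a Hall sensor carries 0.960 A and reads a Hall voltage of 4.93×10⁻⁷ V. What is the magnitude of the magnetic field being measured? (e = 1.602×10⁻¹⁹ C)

B ≈ 0.0595 T

From V_H = IB/(n e t), B = V_H n e t / I.
B = (4.93×10⁻⁷)(5.28×10²⁶)(1.602×10⁻¹⁹)(1.37×10⁻³)/0.960 ≈ 0.0595 T.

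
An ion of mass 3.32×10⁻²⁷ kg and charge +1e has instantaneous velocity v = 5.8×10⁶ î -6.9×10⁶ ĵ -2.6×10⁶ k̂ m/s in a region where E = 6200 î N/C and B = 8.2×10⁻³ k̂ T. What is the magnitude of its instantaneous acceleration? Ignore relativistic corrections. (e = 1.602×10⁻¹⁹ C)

v×B = (-5.66×10⁴, -4.76×10⁴, 0) N/C.
E + v×B = (-5.04×10⁴, -4.76×10⁴, 0) N/C.
F = q(E + v×B) = (1.602×10⁻¹⁹ C)·(-5.04×10⁴, -4.76×10⁴, 0) = (-8.07×10⁻¹⁵, -7.62×10⁻¹⁵, 0) N.
|a| = |F|/m = 1.110×10⁻¹⁴/3.32×10⁻²⁷ ≈ 3.34×10¹² m/s².

|a| ≈ 3.34×10¹² m/s²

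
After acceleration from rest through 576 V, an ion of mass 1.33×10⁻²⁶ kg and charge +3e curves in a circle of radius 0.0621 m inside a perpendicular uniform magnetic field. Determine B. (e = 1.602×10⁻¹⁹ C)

v = √(2|q|V/m) = √(2·4.806×10⁻¹⁹·576/1.33×10⁻²⁶) ≈ 2.040×10⁵ m/s.
B = mv/(|q|r) = (1.33×10⁻²⁶)(2.040×10⁵)/((4.806×10⁻¹⁹)(0.0621)) ≈ 0.0909 T.

B ≈ 0.0909 T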